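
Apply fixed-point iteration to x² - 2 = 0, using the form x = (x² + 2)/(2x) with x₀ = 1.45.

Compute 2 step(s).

Equation: x² - 2 = 0
Fixed-point form: x = (x² + 2)/(2x)
x₀ = 1.45

x_1 = g(1.450000) = 1.414655
x_2 = g(1.414655) = 1.414214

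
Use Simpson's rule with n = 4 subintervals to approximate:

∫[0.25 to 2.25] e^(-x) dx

f(x) = e^(-x)
a = 0.25, b = 2.25, n = 4
h = (b - a)/n = 0.500000

Simpson's rule: (h/3)[f(x₀) + 4f(x₁) + 2f(x₂) + ... + f(xₙ)]

x_0 = 0.2500, f(x_0) = 0.778801, coefficient = 1
x_1 = 0.7500, f(x_1) = 0.472367, coefficient = 4
x_2 = 1.2500, f(x_2) = 0.286505, coefficient = 2
x_3 = 1.7500, f(x_3) = 0.173774, coefficient = 4
x_4 = 2.2500, f(x_4) = 0.105399, coefficient = 1

I ≈ (0.500000/3) × 4.041772 = 0.673629
Exact value: 0.673402
Error: 0.000227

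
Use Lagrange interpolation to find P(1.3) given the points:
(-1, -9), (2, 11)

Lagrange interpolation formula:
P(x) = Σ yᵢ × Lᵢ(x)
where Lᵢ(x) = Π_{j≠i} (x - xⱼ)/(xᵢ - xⱼ)

L_0(1.3) = (1.3 - 2)/(-1 - 2) = 0.233333
L_1(1.3) = (1.3 - (-1))/(2 - (-1)) = 0.766667

P(1.3) = (-9)×L_0(1.3) + 11×L_1(1.3)
P(1.3) = 6.333333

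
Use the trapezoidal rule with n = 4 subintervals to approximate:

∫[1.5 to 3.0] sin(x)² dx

f(x) = sin(x)²
a = 1.5, b = 3.0, n = 4
h = (b - a)/n = 0.375000

Trapezoidal rule: (h/2)[f(x₀) + 2f(x₁) + 2f(x₂) + ... + f(xₙ)]

x_0 = 1.5000, f(x_0) = 0.994996, coefficient = 1
x_1 = 1.8750, f(x_1) = 0.910280, coefficient = 2
x_2 = 2.2500, f(x_2) = 0.605398, coefficient = 2
x_3 = 2.6250, f(x_3) = 0.243957, coefficient = 2
x_4 = 3.0000, f(x_4) = 0.019915, coefficient = 1

I ≈ (0.375000/2) × 4.534181 = 0.850159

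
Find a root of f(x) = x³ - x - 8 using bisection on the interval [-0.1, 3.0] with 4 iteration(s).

f(x) = x³ - x - 8
Initial interval: [-0.1, 3.0]

Iteration 1:
  c_1 = (-0.100000 + 3.000000)/2 = 1.450000
  f(c_1) = f(1.450000) = -6.401375
  f(a) × f(c) ≥ 0, new interval: [1.450000, 3.000000]
Iteration 2:
  c_2 = (1.450000 + 3.000000)/2 = 2.225000
  f(c_2) = f(2.225000) = 0.790141
  f(a) × f(c) < 0, new interval: [1.450000, 2.225000]
Iteration 3:
  c_3 = (1.450000 + 2.225000)/2 = 1.837500
  f(c_3) = f(1.837500) = -3.633354
  f(a) × f(c) ≥ 0, new interval: [1.837500, 2.225000]
Iteration 4:
  c_4 = (1.837500 + 2.225000)/2 = 2.031250
  f(c_4) = f(2.031250) = -1.650360
  f(a) × f(c) ≥ 0, new interval: [2.031250, 2.225000]

After 4 iteration(s), the approximation is c_4 = 2.031250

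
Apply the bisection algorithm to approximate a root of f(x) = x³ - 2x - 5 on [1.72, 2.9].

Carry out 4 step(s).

f(x) = x³ - 2x - 5
Initial interval: [1.72, 2.9]

Iteration 1:
  c_1 = (1.720000 + 2.900000)/2 = 2.310000
  f(c_1) = f(2.310000) = 2.706391
  f(a) × f(c) < 0, new interval: [1.720000, 2.310000]
Iteration 2:
  c_2 = (1.720000 + 2.310000)/2 = 2.015000
  f(c_2) = f(2.015000) = -0.848647
  f(a) × f(c) ≥ 0, new interval: [2.015000, 2.310000]
Iteration 3:
  c_3 = (2.015000 + 2.310000)/2 = 2.162500
  f(c_3) = f(2.162500) = 0.787729
  f(a) × f(c) < 0, new interval: [2.015000, 2.162500]
Iteration 4:
  c_4 = (2.015000 + 2.162500)/2 = 2.088750
  f(c_4) = f(2.088750) = -0.064542
  f(a) × f(c) ≥ 0, new interval: [2.088750, 2.162500]

After 4 iteration(s), the approximation is c_4 = 2.088750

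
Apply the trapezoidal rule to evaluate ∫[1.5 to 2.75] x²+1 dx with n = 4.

f(x) = x²+1
a = 1.5, b = 2.75, n = 4
h = (b - a)/n = 0.312500

Trapezoidal rule: (h/2)[f(x₀) + 2f(x₁) + 2f(x₂) + ... + f(xₙ)]

x_0 = 1.5000, f(x_0) = 3.250000, coefficient = 1
x_1 = 1.8125, f(x_1) = 4.285156, coefficient = 2
x_2 = 2.1250, f(x_2) = 5.515625, coefficient = 2
x_3 = 2.4375, f(x_3) = 6.941406, coefficient = 2
x_4 = 2.7500, f(x_4) = 8.562500, coefficient = 1

I ≈ (0.312500/2) × 45.296875 = 7.077637
Exact value: 7.057292
Error: 0.020345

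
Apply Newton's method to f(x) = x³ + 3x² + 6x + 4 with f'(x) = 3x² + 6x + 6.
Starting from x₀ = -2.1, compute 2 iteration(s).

f(x) = x³ + 3x² + 6x + 4
f'(x) = 3x² + 6x + 6
x₀ = -2.1

Newton-Raphson formula: x_{n+1} = x_n - f(x_n)/f'(x_n)

Iteration 1:
  f(-2.100000) = -4.631000
  f'(-2.100000) = 6.630000
  x_1 = -2.100000 - (-4.631000)/6.630000 = -1.401508
Iteration 2:
  f(-1.401508) = -1.269252
  f'(-1.401508) = 3.483627
  x_2 = -1.401508 - (-1.269252)/3.483627 = -1.037161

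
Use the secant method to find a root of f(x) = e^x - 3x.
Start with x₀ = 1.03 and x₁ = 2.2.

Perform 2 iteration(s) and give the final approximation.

f(x) = e^x - 3x
x₀ = 1.03, x₁ = 2.2

Secant formula: x_{n+1} = x_n - f(x_n)(x_n - x_{n-1})/(f(x_n) - f(x_{n-1}))

Iteration 1:
  f(1.030000) = -0.288934
  f(2.200000) = 2.425013
  x_2 = 2.200000 - 2.425013×(2.200000 - 1.030000)/(2.425013 - (-0.288934))
       = 1.154561
Iteration 2:
  f(2.200000) = 2.425013
  f(1.154561) = -0.291053
  x_3 = 1.154561 - (-0.291053)×(1.154561 - 2.200000)/(-0.291053 - 2.425013)
       = 1.266590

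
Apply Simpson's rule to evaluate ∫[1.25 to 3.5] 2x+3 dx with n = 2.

f(x) = 2x+3
a = 1.25, b = 3.5, n = 2
h = (b - a)/n = 1.125000

Simpson's rule: (h/3)[f(x₀) + 4f(x₁) + 2f(x₂) + ... + f(xₙ)]

x_0 = 1.2500, f(x_0) = 5.500000, coefficient = 1
x_1 = 2.3750, f(x_1) = 7.750000, coefficient = 4
x_2 = 3.5000, f(x_2) = 10.000000, coefficient = 1

I ≈ (1.125000/3) × 46.500000 = 17.437500
Exact value: 17.437500
Error: 0.000000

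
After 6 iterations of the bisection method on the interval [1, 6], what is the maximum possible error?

Bisection error bound: |error| ≤ (b-a)/2^n
|error| ≤ (6 - 1)/2^6 = 5/2^6
|error| ≤ 0.0781250000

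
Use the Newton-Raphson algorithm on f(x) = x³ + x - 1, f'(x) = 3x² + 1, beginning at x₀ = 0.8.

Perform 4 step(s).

f(x) = x³ + x - 1
f'(x) = 3x² + 1
x₀ = 0.8

Newton-Raphson formula: x_{n+1} = x_n - f(x_n)/f'(x_n)

Iteration 1:
  f(0.800000) = 0.312000
  f'(0.800000) = 2.920000
  x_1 = 0.800000 - 0.312000/2.920000 = 0.693151
Iteration 2:
  f(0.693151) = 0.026180
  f'(0.693151) = 2.441374
  x_2 = 0.693151 - 0.026180/2.441374 = 0.682427
Iteration 3:
  f(0.682427) = 0.000238
  f'(0.682427) = 2.397120
  x_3 = 0.682427 - 0.000238/2.397120 = 0.682328
Iteration 4:
  f(0.682328) = 0.000000
  f'(0.682328) = 2.396714
  x_4 = 0.682328 - 0.000000/2.396714 = 0.682328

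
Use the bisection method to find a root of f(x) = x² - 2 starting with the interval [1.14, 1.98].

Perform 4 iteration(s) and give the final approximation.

f(x) = x² - 2
Initial interval: [1.14, 1.98]

Iteration 1:
  c_1 = (1.140000 + 1.980000)/2 = 1.560000
  f(c_1) = f(1.560000) = 0.433600
  f(a) × f(c) < 0, new interval: [1.140000, 1.560000]
Iteration 2:
  c_2 = (1.140000 + 1.560000)/2 = 1.350000
  f(c_2) = f(1.350000) = -0.177500
  f(a) × f(c) ≥ 0, new interval: [1.350000, 1.560000]
Iteration 3:
  c_3 = (1.350000 + 1.560000)/2 = 1.455000
  f(c_3) = f(1.455000) = 0.117025
  f(a) × f(c) < 0, new interval: [1.350000, 1.455000]
Iteration 4:
  c_4 = (1.350000 + 1.455000)/2 = 1.402500
  f(c_4) = f(1.402500) = -0.032994
  f(a) × f(c) ≥ 0, new interval: [1.402500, 1.455000]

After 4 iteration(s), the approximation is c_4 = 1.402500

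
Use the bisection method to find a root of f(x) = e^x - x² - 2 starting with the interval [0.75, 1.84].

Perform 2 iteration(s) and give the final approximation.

f(x) = e^x - x² - 2
Initial interval: [0.75, 1.84]

Iteration 1:
  c_1 = (0.750000 + 1.840000)/2 = 1.295000
  f(c_1) = f(1.295000) = -0.026029
  f(a) × f(c) ≥ 0, new interval: [1.295000, 1.840000]
Iteration 2:
  c_2 = (1.295000 + 1.840000)/2 = 1.567500
  f(c_2) = f(1.567500) = 0.337590
  f(a) × f(c) < 0, new interval: [1.295000, 1.567500]

After 2 iteration(s), the approximation is c_2 = 1.567500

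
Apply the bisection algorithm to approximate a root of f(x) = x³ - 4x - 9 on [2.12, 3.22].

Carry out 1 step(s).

f(x) = x³ - 4x - 9
Initial interval: [2.12, 3.22]

Iteration 1:
  c_1 = (2.120000 + 3.220000)/2 = 2.670000
  f(c_1) = f(2.670000) = -0.645837
  f(a) × f(c) ≥ 0, new interval: [2.670000, 3.220000]

After 1 iteration(s), the approximation is c_1 = 2.670000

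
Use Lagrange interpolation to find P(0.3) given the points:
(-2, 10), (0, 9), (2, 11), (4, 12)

Lagrange interpolation formula:
P(x) = Σ yᵢ × Lᵢ(x)
where Lᵢ(x) = Π_{j≠i} (x - xⱼ)/(xᵢ - xⱼ)

L_0(0.3) = (0.3 - 0)/(-2 - 0) × (0.3 - 2)/(-2 - 2) × (0.3 - 4)/(-2 - 4) = -0.039313
L_1(0.3) = (0.3 - (-2))/(0 - (-2)) × (0.3 - 2)/(0 - 2) × (0.3 - 4)/(0 - 4) = 0.904187
L_2(0.3) = (0.3 - (-2))/(2 - (-2)) × (0.3 - 0)/(2 - 0) × (0.3 - 4)/(2 - 4) = 0.159562
L_3(0.3) = (0.3 - (-2))/(4 - (-2)) × (0.3 - 0)/(4 - 0) × (0.3 - 2)/(4 - 2) = -0.024437

P(0.3) = 10×L_0(0.3) + 9×L_1(0.3) + 11×L_2(0.3) + 12×L_3(0.3)
P(0.3) = 9.206500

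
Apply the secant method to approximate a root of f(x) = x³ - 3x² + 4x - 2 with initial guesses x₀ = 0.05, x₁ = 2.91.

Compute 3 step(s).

f(x) = x³ - 3x² + 4x - 2
x₀ = 0.05, x₁ = 2.91

Secant formula: x_{n+1} = x_n - f(x_n)(x_n - x_{n-1})/(f(x_n) - f(x_{n-1}))

Iteration 1:
  f(0.050000) = -1.807375
  f(2.910000) = 8.877871
  x_2 = 2.910000 - 8.877871×(2.910000 - 0.050000)/(8.877871 - (-1.807375))
       = 0.533760
Iteration 2:
  f(2.910000) = 8.877871
  f(0.533760) = -0.567591
  x_3 = 0.533760 - (-0.567591)×(0.533760 - 2.910000)/(-0.567591 - 8.877871)
       = 0.676552
Iteration 3:
  f(0.533760) = -0.567591
  f(0.676552) = -0.357287
  x_4 = 0.676552 - (-0.357287)×(0.676552 - 0.533760)/(-0.357287 - (-0.567591))
       = 0.919141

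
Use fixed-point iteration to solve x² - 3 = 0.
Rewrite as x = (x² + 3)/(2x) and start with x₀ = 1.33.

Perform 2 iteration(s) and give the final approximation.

Equation: x² - 3 = 0
Fixed-point form: x = (x² + 3)/(2x)
x₀ = 1.33

x_1 = g(1.330000) = 1.792820
x_2 = g(1.792820) = 1.733081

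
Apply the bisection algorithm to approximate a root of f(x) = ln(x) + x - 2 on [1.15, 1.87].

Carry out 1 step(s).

f(x) = ln(x) + x - 2
Initial interval: [1.15, 1.87]

Iteration 1:
  c_1 = (1.150000 + 1.870000)/2 = 1.510000
  f(c_1) = f(1.510000) = -0.077890
  f(a) × f(c) ≥ 0, new interval: [1.510000, 1.870000]

After 1 iteration(s), the approximation is c_1 = 1.510000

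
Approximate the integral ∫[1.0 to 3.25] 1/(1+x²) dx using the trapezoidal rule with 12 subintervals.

f(x) = 1/(1+x²)
a = 1.0, b = 3.25, n = 12
h = (b - a)/n = 0.187500

Trapezoidal rule: (h/2)[f(x₀) + 2f(x₁) + 2f(x₂) + ... + f(xₙ)]

x_0 = 1.0000, f(x_0) = 0.500000, coefficient = 1
x_1 = 1.1875, f(x_1) = 0.414911, coefficient = 2
x_2 = 1.3750, f(x_2) = 0.345946, coefficient = 2
x_3 = 1.5625, f(x_3) = 0.290579, coefficient = 2
x_4 = 1.7500, f(x_4) = 0.246154, coefficient = 2
x_5 = 1.9375, f(x_5) = 0.210353, coefficient = 2
x_6 = 2.1250, f(x_6) = 0.181303, coefficient = 2
x_7 = 2.3125, f(x_7) = 0.157538, coefficient = 2
x_8 = 2.5000, f(x_8) = 0.137931, coefficient = 2
x_9 = 2.6875, f(x_9) = 0.121615, coefficient = 2
x_10 = 2.8750, f(x_10) = 0.107926, coefficient = 2
x_11 = 3.0625, f(x_11) = 0.096349, coefficient = 2
x_12 = 3.2500, f(x_12) = 0.086486, coefficient = 1

I ≈ (0.187500/2) × 5.207698 = 0.488222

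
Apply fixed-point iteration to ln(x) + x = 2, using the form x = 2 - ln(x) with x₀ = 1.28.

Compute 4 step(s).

Equation: ln(x) + x = 2
Fixed-point form: x = 2 - ln(x)
x₀ = 1.28

x_1 = g(1.280000) = 1.753140
x_2 = g(1.753140) = 1.438592
x_3 = g(1.438592) = 1.636335
x_4 = g(1.636335) = 1.507541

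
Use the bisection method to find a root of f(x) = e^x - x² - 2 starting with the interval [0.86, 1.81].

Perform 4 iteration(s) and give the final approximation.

f(x) = e^x - x² - 2
Initial interval: [0.86, 1.81]

Iteration 1:
  c_1 = (0.860000 + 1.810000)/2 = 1.335000
  f(c_1) = f(1.335000) = 0.017771
  f(a) × f(c) < 0, new interval: [0.860000, 1.335000]
Iteration 2:
  c_2 = (0.860000 + 1.335000)/2 = 1.097500
  f(c_2) = f(1.097500) = -0.207841
  f(a) × f(c) ≥ 0, new interval: [1.097500, 1.335000]
Iteration 3:
  c_3 = (1.097500 + 1.335000)/2 = 1.216250
  f(c_3) = f(1.216250) = -0.104754
  f(a) × f(c) ≥ 0, new interval: [1.216250, 1.335000]
Iteration 4:
  c_4 = (1.216250 + 1.335000)/2 = 1.275625
  f(c_4) = f(1.275625) = -0.046280
  f(a) × f(c) ≥ 0, new interval: [1.275625, 1.335000]

After 4 iteration(s), the approximation is c_4 = 1.275625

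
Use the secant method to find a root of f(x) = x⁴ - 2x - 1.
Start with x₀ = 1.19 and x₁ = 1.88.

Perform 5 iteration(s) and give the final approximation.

f(x) = x⁴ - 2x - 1
x₀ = 1.19, x₁ = 1.88

Secant formula: x_{n+1} = x_n - f(x_n)(x_n - x_{n-1})/(f(x_n) - f(x_{n-1}))

Iteration 1:
  f(1.190000) = -1.374661
  f(1.880000) = 7.731983
  x_2 = 1.880000 - 7.731983×(1.880000 - 1.190000)/(7.731983 - (-1.374661))
       = 1.294156
Iteration 2:
  f(1.880000) = 7.731983
  f(1.294156) = -0.783221
  x_3 = 1.294156 - (-0.783221)×(1.294156 - 1.880000)/(-0.783221 - 7.731983)
       = 1.348042
Iteration 3:
  f(1.294156) = -0.783221
  f(1.348042) = -0.393807
  x_4 = 1.348042 - (-0.393807)×(1.348042 - 1.294156)/(-0.393807 - (-0.783221))
       = 1.402535
Iteration 4:
  f(1.348042) = -0.393807
  f(1.402535) = 0.064431
  x_5 = 1.402535 - 0.064431×(1.402535 - 1.348042)/(0.064431 - (-0.393807))
       = 1.394873
Iteration 5:
  f(1.402535) = 0.064431
  f(1.394873) = -0.004111
  x_6 = 1.394873 - (-0.004111)×(1.394873 - 1.402535)/(-0.004111 - 0.064431)
       = 1.395333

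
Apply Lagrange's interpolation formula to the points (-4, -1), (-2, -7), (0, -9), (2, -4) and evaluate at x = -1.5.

Lagrange interpolation formula:
P(x) = Σ yᵢ × Lᵢ(x)
where Lᵢ(x) = Π_{j≠i} (x - xⱼ)/(xᵢ - xⱼ)

L_0(-1.5) = (-1.5 - (-2))/(-4 - (-2)) × (-1.5 - 0)/(-4 - 0) × (-1.5 - 2)/(-4 - 2) = -0.054688
L_1(-1.5) = (-1.5 - (-4))/(-2 - (-4)) × (-1.5 - 0)/(-2 - 0) × (-1.5 - 2)/(-2 - 2) = 0.820312
L_2(-1.5) = (-1.5 - (-4))/(0 - (-4)) × (-1.5 - (-2))/(0 - (-2)) × (-1.5 - 2)/(0 - 2) = 0.273438
L_3(-1.5) = (-1.5 - (-4))/(2 - (-4)) × (-1.5 - (-2))/(2 - (-2)) × (-1.5 - 0)/(2 - 0) = -0.039062

P(-1.5) = (-1)×L_0(-1.5) + (-7)×L_1(-1.5) + (-9)×L_2(-1.5) + (-4)×L_3(-1.5)
P(-1.5) = -7.992188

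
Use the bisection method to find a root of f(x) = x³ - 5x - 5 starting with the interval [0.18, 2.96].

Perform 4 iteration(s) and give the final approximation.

f(x) = x³ - 5x - 5
Initial interval: [0.18, 2.96]

Iteration 1:
  c_1 = (0.180000 + 2.960000)/2 = 1.570000
  f(c_1) = f(1.570000) = -8.980107
  f(a) × f(c) ≥ 0, new interval: [1.570000, 2.960000]
Iteration 2:
  c_2 = (1.570000 + 2.960000)/2 = 2.265000
  f(c_2) = f(2.265000) = -4.705040
  f(a) × f(c) ≥ 0, new interval: [2.265000, 2.960000]
Iteration 3:
  c_3 = (2.265000 + 2.960000)/2 = 2.612500
  f(c_3) = f(2.612500) = -0.231779
  f(a) × f(c) ≥ 0, new interval: [2.612500, 2.960000]
Iteration 4:
  c_4 = (2.612500 + 2.960000)/2 = 2.786250
  f(c_4) = f(2.786250) = 2.698936
  f(a) × f(c) < 0, new interval: [2.612500, 2.786250]

After 4 iteration(s), the approximation is c_4 = 2.786250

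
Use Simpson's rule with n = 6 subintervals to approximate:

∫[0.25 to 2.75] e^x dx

f(x) = e^x
a = 0.25, b = 2.75, n = 6
h = (b - a)/n = 0.416667

Simpson's rule: (h/3)[f(x₀) + 4f(x₁) + 2f(x₂) + ... + f(xₙ)]

x_0 = 0.2500, f(x_0) = 1.284025, coefficient = 1
x_1 = 0.6667, f(x_1) = 1.947734, coefficient = 4
x_2 = 1.0833, f(x_2) = 2.954512, coefficient = 2
x_3 = 1.5000, f(x_3) = 4.481689, coefficient = 4
x_4 = 1.9167, f(x_4) = 6.798260, coefficient = 2
x_5 = 2.3333, f(x_5) = 10.312259, coefficient = 4
x_6 = 2.7500, f(x_6) = 15.642632, coefficient = 1

I ≈ (0.416667/3) × 103.398926 = 14.360962
Exact value: 14.358606
Error: 0.002356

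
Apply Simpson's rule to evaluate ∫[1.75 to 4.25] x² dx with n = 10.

f(x) = x²
a = 1.75, b = 4.25, n = 10
h = (b - a)/n = 0.250000

Simpson's rule: (h/3)[f(x₀) + 4f(x₁) + 2f(x₂) + ... + f(xₙ)]

x_0 = 1.7500, f(x_0) = 3.062500, coefficient = 1
x_1 = 2.0000, f(x_1) = 4.000000, coefficient = 4
x_2 = 2.2500, f(x_2) = 5.062500, coefficient = 2
x_3 = 2.5000, f(x_3) = 6.250000, coefficient = 4
x_4 = 2.7500, f(x_4) = 7.562500, coefficient = 2
x_5 = 3.0000, f(x_5) = 9.000000, coefficient = 4
x_6 = 3.2500, f(x_6) = 10.562500, coefficient = 2
x_7 = 3.5000, f(x_7) = 12.250000, coefficient = 4
x_8 = 3.7500, f(x_8) = 14.062500, coefficient = 2
x_9 = 4.0000, f(x_9) = 16.000000, coefficient = 4
x_10 = 4.2500, f(x_10) = 18.062500, coefficient = 1

I ≈ (0.250000/3) × 285.625000 = 23.802083
Exact value: 23.802083
Error: 0.000000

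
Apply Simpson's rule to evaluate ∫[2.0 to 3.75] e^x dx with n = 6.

f(x) = e^x
a = 2.0, b = 3.75, n = 6
h = (b - a)/n = 0.291667

Simpson's rule: (h/3)[f(x₀) + 4f(x₁) + 2f(x₂) + ... + f(xₙ)]

x_0 = 2.0000, f(x_0) = 7.389056, coefficient = 1
x_1 = 2.2917, f(x_1) = 9.891410, coefficient = 4
x_2 = 2.5833, f(x_2) = 13.241202, coefficient = 2
x_3 = 2.8750, f(x_3) = 17.725424, coefficient = 4
x_4 = 3.1667, f(x_4) = 23.728258, coefficient = 2
x_5 = 3.4583, f(x_5) = 31.763992, coefficient = 4
x_6 = 3.7500, f(x_6) = 42.521082, coefficient = 1

I ≈ (0.291667/3) × 361.372363 = 35.133424
Exact value: 35.132026
Error: 0.001398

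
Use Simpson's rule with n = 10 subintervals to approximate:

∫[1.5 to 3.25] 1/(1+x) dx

f(x) = 1/(1+x)
a = 1.5, b = 3.25, n = 10
h = (b - a)/n = 0.175000

Simpson's rule: (h/3)[f(x₀) + 4f(x₁) + 2f(x₂) + ... + f(xₙ)]

x_0 = 1.5000, f(x_0) = 0.400000, coefficient = 1
x_1 = 1.6750, f(x_1) = 0.373832, coefficient = 4
x_2 = 1.8500, f(x_2) = 0.350877, coefficient = 2
x_3 = 2.0250, f(x_3) = 0.330579, coefficient = 4
x_4 = 2.2000, f(x_4) = 0.312500, coefficient = 2
x_5 = 2.3750, f(x_5) = 0.296296, coefficient = 4
x_6 = 2.5500, f(x_6) = 0.281690, coefficient = 2
x_7 = 2.7250, f(x_7) = 0.268456, coefficient = 4
x_8 = 2.9000, f(x_8) = 0.256410, coefficient = 2
x_9 = 3.0750, f(x_9) = 0.245399, coefficient = 4
x_10 = 3.2500, f(x_10) = 0.235294, coefficient = 1

I ≈ (0.175000/3) × 9.096496 = 0.530629
Exact value: 0.530628
Error: 0.000001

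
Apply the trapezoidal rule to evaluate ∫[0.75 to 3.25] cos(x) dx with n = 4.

f(x) = cos(x)
a = 0.75, b = 3.25, n = 4
h = (b - a)/n = 0.625000

Trapezoidal rule: (h/2)[f(x₀) + 2f(x₁) + 2f(x₂) + ... + f(xₙ)]

x_0 = 0.7500, f(x_0) = 0.731689, coefficient = 1
x_1 = 1.3750, f(x_1) = 0.194548, coefficient = 2
x_2 = 2.0000, f(x_2) = -0.416147, coefficient = 2
x_3 = 2.6250, f(x_3) = -0.869507, coefficient = 2
x_4 = 3.2500, f(x_4) = -0.994130, coefficient = 1

I ≈ (0.625000/2) × -2.444653 = -0.763954
Exact value: -0.789834
Error: 0.025880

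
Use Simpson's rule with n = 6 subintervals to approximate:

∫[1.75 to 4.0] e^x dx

f(x) = e^x
a = 1.75, b = 4.0, n = 6
h = (b - a)/n = 0.375000

Simpson's rule: (h/3)[f(x₀) + 4f(x₁) + 2f(x₂) + ... + f(xₙ)]

x_0 = 1.7500, f(x_0) = 5.754603, coefficient = 1
x_1 = 2.1250, f(x_1) = 8.372897, coefficient = 4
x_2 = 2.5000, f(x_2) = 12.182494, coefficient = 2
x_3 = 2.8750, f(x_3) = 17.725424, coefficient = 4
x_4 = 3.2500, f(x_4) = 25.790340, coefficient = 2
x_5 = 3.6250, f(x_5) = 37.524723, coefficient = 4
x_6 = 4.0000, f(x_6) = 54.598150, coefficient = 1

I ≈ (0.375000/3) × 390.790600 = 48.848825
Exact value: 48.843547
Error: 0.005278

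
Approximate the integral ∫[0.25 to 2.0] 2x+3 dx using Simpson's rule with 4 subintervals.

f(x) = 2x+3
a = 0.25, b = 2.0, n = 4
h = (b - a)/n = 0.437500

Simpson's rule: (h/3)[f(x₀) + 4f(x₁) + 2f(x₂) + ... + f(xₙ)]

x_0 = 0.2500, f(x_0) = 3.500000, coefficient = 1
x_1 = 0.6875, f(x_1) = 4.375000, coefficient = 4
x_2 = 1.1250, f(x_2) = 5.250000, coefficient = 2
x_3 = 1.5625, f(x_3) = 6.125000, coefficient = 4
x_4 = 2.0000, f(x_4) = 7.000000, coefficient = 1

I ≈ (0.437500/3) × 63.000000 = 9.187500
Exact value: 9.187500
Error: 0.000000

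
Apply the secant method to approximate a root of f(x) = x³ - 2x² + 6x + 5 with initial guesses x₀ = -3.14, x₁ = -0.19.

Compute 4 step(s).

f(x) = x³ - 2x² + 6x + 5
x₀ = -3.14, x₁ = -0.19

Secant formula: x_{n+1} = x_n - f(x_n)(x_n - x_{n-1})/(f(x_n) - f(x_{n-1}))

Iteration 1:
  f(-3.140000) = -64.518344
  f(-0.190000) = 3.780941
  x_2 = -0.190000 - 3.780941×(-0.190000 - (-3.140000))/(3.780941 - (-64.518344))
       = -0.353307
Iteration 2:
  f(-0.190000) = 3.780941
  f(-0.353307) = 2.586402
  x_3 = -0.353307 - 2.586402×(-0.353307 - (-0.190000))/(2.586402 - 3.780941)
       = -0.706898
Iteration 3:
  f(-0.353307) = 2.586402
  f(-0.706898) = -0.594042
  x_4 = -0.706898 - (-0.594042)×(-0.706898 - (-0.353307))/(-0.594042 - 2.586402)
       = -0.640855
Iteration 4:
  f(-0.706898) = -0.594042
  f(-0.640855) = 0.070286
  x_5 = -0.640855 - 0.070286×(-0.640855 - (-0.706898))/(0.070286 - (-0.594042))
       = -0.647842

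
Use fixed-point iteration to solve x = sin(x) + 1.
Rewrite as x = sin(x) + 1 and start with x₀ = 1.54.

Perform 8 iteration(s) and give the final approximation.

Equation: x = sin(x) + 1
Fixed-point form: x = sin(x) + 1
x₀ = 1.54

x_1 = g(1.540000) = 1.999526
x_2 = g(1.999526) = 1.909495
x_3 = g(1.909495) = 1.943188
x_4 = g(1.943188) = 1.931460
x_5 = g(1.931460) = 1.935663
x_6 = g(1.935663) = 1.934171
x_7 = g(1.934171) = 1.934703
x_8 = g(1.934703) = 1.934514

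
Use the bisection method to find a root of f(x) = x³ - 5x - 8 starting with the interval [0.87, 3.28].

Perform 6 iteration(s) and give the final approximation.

f(x) = x³ - 5x - 8
Initial interval: [0.87, 3.28]

Iteration 1:
  c_1 = (0.870000 + 3.280000)/2 = 2.075000
  f(c_1) = f(2.075000) = -9.440828
  f(a) × f(c) ≥ 0, new interval: [2.075000, 3.280000]
Iteration 2:
  c_2 = (2.075000 + 3.280000)/2 = 2.677500
  f(c_2) = f(2.677500) = -2.192486
  f(a) × f(c) ≥ 0, new interval: [2.677500, 3.280000]
Iteration 3:
  c_3 = (2.677500 + 3.280000)/2 = 2.978750
  f(c_3) = f(2.978750) = 3.536554
  f(a) × f(c) < 0, new interval: [2.677500, 2.978750]
Iteration 4:
  c_4 = (2.677500 + 2.978750)/2 = 2.828125
  f(c_4) = f(2.828125) = 0.479542
  f(a) × f(c) < 0, new interval: [2.677500, 2.828125]
Iteration 5:
  c_5 = (2.677500 + 2.828125)/2 = 2.752813
  f(c_5) = f(2.752813) = -0.903314
  f(a) × f(c) ≥ 0, new interval: [2.752813, 2.828125]
Iteration 6:
  c_6 = (2.752813 + 2.828125)/2 = 2.790469
  f(c_6) = f(2.790469) = -0.223757
  f(a) × f(c) ≥ 0, new interval: [2.790469, 2.828125]

After 6 iteration(s), the approximation is c_6 = 2.790469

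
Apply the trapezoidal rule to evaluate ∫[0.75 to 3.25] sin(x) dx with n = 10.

f(x) = sin(x)
a = 0.75, b = 3.25, n = 10
h = (b - a)/n = 0.250000

Trapezoidal rule: (h/2)[f(x₀) + 2f(x₁) + 2f(x₂) + ... + f(xₙ)]

x_0 = 0.7500, f(x_0) = 0.681639, coefficient = 1
x_1 = 1.0000, f(x_1) = 0.841471, coefficient = 2
x_2 = 1.2500, f(x_2) = 0.948985, coefficient = 2
x_3 = 1.5000, f(x_3) = 0.997495, coefficient = 2
x_4 = 1.7500, f(x_4) = 0.983986, coefficient = 2
x_5 = 2.0000, f(x_5) = 0.909297, coefficient = 2
x_6 = 2.2500, f(x_6) = 0.778073, coefficient = 2
x_7 = 2.5000, f(x_7) = 0.598472, coefficient = 2
x_8 = 2.7500, f(x_8) = 0.381661, coefficient = 2
x_9 = 3.0000, f(x_9) = 0.141120, coefficient = 2
x_10 = 3.2500, f(x_10) = -0.108195, coefficient = 1

I ≈ (0.250000/2) × 13.734564 = 1.716821
Exact value: 1.725819
Error: 0.008998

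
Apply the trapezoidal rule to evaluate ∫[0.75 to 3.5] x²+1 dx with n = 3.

f(x) = x²+1
a = 0.75, b = 3.5, n = 3
h = (b - a)/n = 0.916667

Trapezoidal rule: (h/2)[f(x₀) + 2f(x₁) + 2f(x₂) + ... + f(xₙ)]

x_0 = 0.7500, f(x_0) = 1.562500, coefficient = 1
x_1 = 1.6667, f(x_1) = 3.777778, coefficient = 2
x_2 = 2.5833, f(x_2) = 7.673611, coefficient = 2
x_3 = 3.5000, f(x_3) = 13.250000, coefficient = 1

I ≈ (0.916667/2) × 37.715278 = 17.286169
Exact value: 16.901042
Error: 0.385127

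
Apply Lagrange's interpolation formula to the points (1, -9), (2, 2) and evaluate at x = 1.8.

Lagrange interpolation formula:
P(x) = Σ yᵢ × Lᵢ(x)
where Lᵢ(x) = Π_{j≠i} (x - xⱼ)/(xᵢ - xⱼ)

L_0(1.8) = (1.8 - 2)/(1 - 2) = 0.200000
L_1(1.8) = (1.8 - 1)/(2 - 1) = 0.800000

P(1.8) = (-9)×L_0(1.8) + 2×L_1(1.8)
P(1.8) = -0.200000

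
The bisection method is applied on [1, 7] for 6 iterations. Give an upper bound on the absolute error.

Bisection error bound: |error| ≤ (b-a)/2^n
|error| ≤ (7 - 1)/2^6 = 6/2^6
|error| ≤ 0.0937500000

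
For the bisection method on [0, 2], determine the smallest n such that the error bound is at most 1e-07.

We need (b-a)/2^n ≤ 1e-07
(2 - 0)/2^n ≤ 1e-07
2/2^n ≤ 1e-07
2^n ≥ 20000000
n ≥ log₂(20000000) = 24.25
n ≥ 25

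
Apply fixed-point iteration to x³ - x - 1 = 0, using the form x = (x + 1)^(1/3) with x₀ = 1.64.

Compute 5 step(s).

Equation: x³ - x - 1 = 0
Fixed-point form: x = (x + 1)^(1/3)
x₀ = 1.64

x_1 = g(1.640000) = 1.382085
x_2 = g(1.382085) = 1.335526
x_3 = g(1.335526) = 1.326768
x_4 = g(1.326768) = 1.325107
x_5 = g(1.325107) = 1.324792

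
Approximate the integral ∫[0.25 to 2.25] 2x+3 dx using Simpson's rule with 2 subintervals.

f(x) = 2x+3
a = 0.25, b = 2.25, n = 2
h = (b - a)/n = 1.000000

Simpson's rule: (h/3)[f(x₀) + 4f(x₁) + 2f(x₂) + ... + f(xₙ)]

x_0 = 0.2500, f(x_0) = 3.500000, coefficient = 1
x_1 = 1.2500, f(x_1) = 5.500000, coefficient = 4
x_2 = 2.2500, f(x_2) = 7.500000, coefficient = 1

I ≈ (1.000000/3) × 33.000000 = 11.000000
Exact value: 11.000000
Error: 0.000000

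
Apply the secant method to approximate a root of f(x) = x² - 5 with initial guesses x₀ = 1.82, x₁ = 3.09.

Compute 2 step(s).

f(x) = x² - 5
x₀ = 1.82, x₁ = 3.09

Secant formula: x_{n+1} = x_n - f(x_n)(x_n - x_{n-1})/(f(x_n) - f(x_{n-1}))

Iteration 1:
  f(1.820000) = -1.687600
  f(3.090000) = 4.548100
  x_2 = 3.090000 - 4.548100×(3.090000 - 1.820000)/(4.548100 - (-1.687600))
       = 2.163707
Iteration 2:
  f(3.090000) = 4.548100
  f(2.163707) = -0.318373
  x_3 = 2.163707 - (-0.318373)×(2.163707 - 3.090000)/(-0.318373 - 4.548100)
       = 2.224306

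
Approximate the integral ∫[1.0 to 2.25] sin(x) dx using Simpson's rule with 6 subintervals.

f(x) = sin(x)
a = 1.0, b = 2.25, n = 6
h = (b - a)/n = 0.208333

Simpson's rule: (h/3)[f(x₀) + 4f(x₁) + 2f(x₂) + ... + f(xₙ)]

x_0 = 1.0000, f(x_0) = 0.841471, coefficient = 1
x_1 = 1.2083, f(x_1) = 0.935026, coefficient = 4
x_2 = 1.4167, f(x_2) = 0.988146, coefficient = 2
x_3 = 1.6250, f(x_3) = 0.998531, coefficient = 4
x_4 = 1.8333, f(x_4) = 0.965735, coefficient = 2
x_5 = 2.0417, f(x_5) = 0.891174, coefficient = 4
x_6 = 2.2500, f(x_6) = 0.778073, coefficient = 1

I ≈ (0.208333/3) × 16.826230 = 1.168488
Exact value: 1.168476
Error: 0.000012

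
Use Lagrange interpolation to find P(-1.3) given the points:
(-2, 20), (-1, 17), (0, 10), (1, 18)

Lagrange interpolation formula:
P(x) = Σ yᵢ × Lᵢ(x)
where Lᵢ(x) = Π_{j≠i} (x - xⱼ)/(xᵢ - xⱼ)

L_0(-1.3) = (-1.3 - (-1))/(-2 - (-1)) × (-1.3 - 0)/(-2 - 0) × (-1.3 - 1)/(-2 - 1) = 0.149500
L_1(-1.3) = (-1.3 - (-2))/(-1 - (-2)) × (-1.3 - 0)/(-1 - 0) × (-1.3 - 1)/(-1 - 1) = 1.046500
L_2(-1.3) = (-1.3 - (-2))/(0 - (-2)) × (-1.3 - (-1))/(0 - (-1)) × (-1.3 - 1)/(0 - 1) = -0.241500
L_3(-1.3) = (-1.3 - (-2))/(1 - (-2)) × (-1.3 - (-1))/(1 - (-1)) × (-1.3 - 0)/(1 - 0) = 0.045500

P(-1.3) = 20×L_0(-1.3) + 17×L_1(-1.3) + 10×L_2(-1.3) + 18×L_3(-1.3)
P(-1.3) = 19.184500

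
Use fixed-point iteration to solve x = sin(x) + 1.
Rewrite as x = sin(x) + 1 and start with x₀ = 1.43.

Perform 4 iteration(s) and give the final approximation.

Equation: x = sin(x) + 1
Fixed-point form: x = sin(x) + 1
x₀ = 1.43

x_1 = g(1.430000) = 1.990105
x_2 = g(1.990105) = 1.913371
x_3 = g(1.913371) = 1.941893
x_4 = g(1.941893) = 1.931930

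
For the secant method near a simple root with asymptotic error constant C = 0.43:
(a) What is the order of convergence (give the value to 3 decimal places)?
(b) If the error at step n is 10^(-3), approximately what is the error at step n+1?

(a) Secant method has superlinear convergence with order φ = (1+√5)/2 ≈ 1.618.
    This means |e_{n+1}| ≈ C|e_n|^1.618.

(b) With |e_n| = 10^(-3) and C = 0.43:
    |e_{n+1}| ≈ 0.43 × (10^(-3))^1.618 = 0.43 × 10^(-4.85)

(a) ≈ 1.618 (golden ratio); (b) |e_{n+1}| ≈ 6.017e-06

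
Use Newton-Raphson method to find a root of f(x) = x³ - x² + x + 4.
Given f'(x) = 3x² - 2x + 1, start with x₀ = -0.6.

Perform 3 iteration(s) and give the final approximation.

f(x) = x³ - x² + x + 4
f'(x) = 3x² - 2x + 1
x₀ = -0.6

Newton-Raphson formula: x_{n+1} = x_n - f(x_n)/f'(x_n)

Iteration 1:
  f(-0.600000) = 2.824000
  f'(-0.600000) = 3.280000
  x_1 = -0.600000 - 2.824000/3.280000 = -1.460976
Iteration 2:
  f(-1.460976) = -2.713804
  f'(-1.460976) = 10.325300
  x_2 = -1.460976 - (-2.713804)/10.325300 = -1.198145
Iteration 3:
  f(-1.198145) = -0.353696
  f'(-1.198145) = 7.702945
  x_3 = -1.198145 - (-0.353696)/7.702945 = -1.152228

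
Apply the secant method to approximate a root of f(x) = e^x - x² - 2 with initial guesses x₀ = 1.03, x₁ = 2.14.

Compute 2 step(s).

f(x) = e^x - x² - 2
x₀ = 1.03, x₁ = 2.14

Secant formula: x_{n+1} = x_n - f(x_n)(x_n - x_{n-1})/(f(x_n) - f(x_{n-1}))

Iteration 1:
  f(1.030000) = -0.259834
  f(2.140000) = 1.919838
  x_2 = 2.140000 - 1.919838×(2.140000 - 1.030000)/(1.919838 - (-0.259834))
       = 1.162321
Iteration 2:
  f(2.140000) = 1.919838
  f(1.162321) = -0.153645
  x_3 = 1.162321 - (-0.153645)×(1.162321 - 2.140000)/(-0.153645 - 1.919838)
       = 1.234767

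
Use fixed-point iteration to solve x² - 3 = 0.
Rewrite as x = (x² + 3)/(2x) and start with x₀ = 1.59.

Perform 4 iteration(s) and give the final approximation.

Equation: x² - 3 = 0
Fixed-point form: x = (x² + 3)/(2x)
x₀ = 1.59

x_1 = g(1.590000) = 1.738396
x_2 = g(1.738396) = 1.732062
x_3 = g(1.732062) = 1.732051
x_4 = g(1.732051) = 1.732051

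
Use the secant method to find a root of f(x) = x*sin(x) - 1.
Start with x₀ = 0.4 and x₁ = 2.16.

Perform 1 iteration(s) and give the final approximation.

f(x) = x*sin(x) - 1
x₀ = 0.4, x₁ = 2.16

Secant formula: x_{n+1} = x_n - f(x_n)(x_n - x_{n-1})/(f(x_n) - f(x_{n-1}))

Iteration 1:
  f(0.400000) = -0.844233
  f(2.160000) = 0.795788
  x_2 = 2.160000 - 0.795788×(2.160000 - 0.400000)/(0.795788 - (-0.844233))
       = 1.305994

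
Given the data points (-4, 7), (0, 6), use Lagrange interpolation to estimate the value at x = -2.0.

Lagrange interpolation formula:
P(x) = Σ yᵢ × Lᵢ(x)
where Lᵢ(x) = Π_{j≠i} (x - xⱼ)/(xᵢ - xⱼ)

L_0(-2.0) = (-2.0 - 0)/(-4 - 0) = 0.500000
L_1(-2.0) = (-2.0 - (-4))/(0 - (-4)) = 0.500000

P(-2.0) = 7×L_0(-2.0) + 6×L_1(-2.0)
P(-2.0) = 6.500000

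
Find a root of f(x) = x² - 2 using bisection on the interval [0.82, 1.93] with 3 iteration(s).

f(x) = x² - 2
Initial interval: [0.82, 1.93]

Iteration 1:
  c_1 = (0.820000 + 1.930000)/2 = 1.375000
  f(c_1) = f(1.375000) = -0.109375
  f(a) × f(c) ≥ 0, new interval: [1.375000, 1.930000]
Iteration 2:
  c_2 = (1.375000 + 1.930000)/2 = 1.652500
  f(c_2) = f(1.652500) = 0.730756
  f(a) × f(c) < 0, new interval: [1.375000, 1.652500]
Iteration 3:
  c_3 = (1.375000 + 1.652500)/2 = 1.513750
  f(c_3) = f(1.513750) = 0.291439
  f(a) × f(c) < 0, new interval: [1.375000, 1.513750]

After 3 iteration(s), the approximation is c_3 = 1.513750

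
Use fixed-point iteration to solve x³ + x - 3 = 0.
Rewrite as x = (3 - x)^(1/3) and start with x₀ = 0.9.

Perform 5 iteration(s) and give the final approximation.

Equation: x³ + x - 3 = 0
Fixed-point form: x = (3 - x)^(1/3)
x₀ = 0.9

x_1 = g(0.900000) = 1.280579
x_2 = g(1.280579) = 1.198011
x_3 = g(1.198011) = 1.216888
x_4 = g(1.216888) = 1.212624
x_5 = g(1.212624) = 1.213590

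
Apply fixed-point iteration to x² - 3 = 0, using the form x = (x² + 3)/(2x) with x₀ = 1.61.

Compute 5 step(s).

Equation: x² - 3 = 0
Fixed-point form: x = (x² + 3)/(2x)
x₀ = 1.61

x_1 = g(1.610000) = 1.736677
x_2 = g(1.736677) = 1.732057
x_3 = g(1.732057) = 1.732051
x_4 = g(1.732051) = 1.732051
x_5 = g(1.732051) = 1.732051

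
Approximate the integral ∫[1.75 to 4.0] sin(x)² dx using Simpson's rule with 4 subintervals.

f(x) = sin(x)²
a = 1.75, b = 4.0, n = 4
h = (b - a)/n = 0.562500

Simpson's rule: (h/3)[f(x₀) + 4f(x₁) + 2f(x₂) + ... + f(xₙ)]

x_0 = 1.7500, f(x_0) = 0.968228, coefficient = 1
x_1 = 2.3125, f(x_1) = 0.543639, coefficient = 4
x_2 = 2.8750, f(x_2) = 0.069404, coefficient = 2
x_3 = 3.4375, f(x_3) = 0.085035, coefficient = 4
x_4 = 4.0000, f(x_4) = 0.572750, coefficient = 1

I ≈ (0.562500/3) × 4.194482 = 0.786465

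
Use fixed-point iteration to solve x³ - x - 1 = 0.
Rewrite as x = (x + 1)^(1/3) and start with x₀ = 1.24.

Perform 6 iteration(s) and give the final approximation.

Equation: x³ - x - 1 = 0
Fixed-point form: x = (x + 1)^(1/3)
x₀ = 1.24

x_1 = g(1.240000) = 1.308427
x_2 = g(1.308427) = 1.321616
x_3 = g(1.321616) = 1.324129
x_4 = g(1.324129) = 1.324606
x_5 = g(1.324606) = 1.324697
x_6 = g(1.324697) = 1.324714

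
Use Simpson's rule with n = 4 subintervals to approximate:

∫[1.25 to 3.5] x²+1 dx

f(x) = x²+1
a = 1.25, b = 3.5, n = 4
h = (b - a)/n = 0.562500

Simpson's rule: (h/3)[f(x₀) + 4f(x₁) + 2f(x₂) + ... + f(xₙ)]

x_0 = 1.2500, f(x_0) = 2.562500, coefficient = 1
x_1 = 1.8125, f(x_1) = 4.285156, coefficient = 4
x_2 = 2.3750, f(x_2) = 6.640625, coefficient = 2
x_3 = 2.9375, f(x_3) = 9.628906, coefficient = 4
x_4 = 3.5000, f(x_4) = 13.250000, coefficient = 1

I ≈ (0.562500/3) × 84.750000 = 15.890625
Exact value: 15.890625
Error: 0.000000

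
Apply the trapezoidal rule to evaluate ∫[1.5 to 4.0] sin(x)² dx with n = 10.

f(x) = sin(x)²
a = 1.5, b = 4.0, n = 10
h = (b - a)/n = 0.250000

Trapezoidal rule: (h/2)[f(x₀) + 2f(x₁) + 2f(x₂) + ... + f(xₙ)]

x_0 = 1.5000, f(x_0) = 0.994996, coefficient = 1
x_1 = 1.7500, f(x_1) = 0.968228, coefficient = 2
x_2 = 2.0000, f(x_2) = 0.826822, coefficient = 2
x_3 = 2.2500, f(x_3) = 0.605398, coefficient = 2
x_4 = 2.5000, f(x_4) = 0.358169, coefficient = 2
x_5 = 2.7500, f(x_5) = 0.145665, coefficient = 2
x_6 = 3.0000, f(x_6) = 0.019915, coefficient = 2
x_7 = 3.2500, f(x_7) = 0.011706, coefficient = 2
x_8 = 3.5000, f(x_8) = 0.123049, coefficient = 2
x_9 = 3.7500, f(x_9) = 0.326682, coefficient = 2
x_10 = 4.0000, f(x_10) = 0.572750, coefficient = 1

I ≈ (0.250000/2) × 8.339015 = 1.042377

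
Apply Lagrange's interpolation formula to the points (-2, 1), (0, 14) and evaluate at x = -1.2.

Lagrange interpolation formula:
P(x) = Σ yᵢ × Lᵢ(x)
where Lᵢ(x) = Π_{j≠i} (x - xⱼ)/(xᵢ - xⱼ)

L_0(-1.2) = (-1.2 - 0)/(-2 - 0) = 0.600000
L_1(-1.2) = (-1.2 - (-2))/(0 - (-2)) = 0.400000

P(-1.2) = 1×L_0(-1.2) + 14×L_1(-1.2)
P(-1.2) = 6.200000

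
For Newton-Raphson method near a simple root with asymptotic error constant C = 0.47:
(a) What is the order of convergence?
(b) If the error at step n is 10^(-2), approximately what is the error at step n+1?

(a) Newton-Raphson has quadratic (order 2) convergence near simple roots.
    This means |e_{n+1}| ≈ C|e_n|².

(b) With |e_n| = 10^(-2) and C = 0.47:
    |e_{n+1}| ≈ 0.47 × (10^(-2))² = 0.47 × 10^(-4)

(a) 2 (quadratic); (b) |e_{n+1}| ≈ 4.700e-05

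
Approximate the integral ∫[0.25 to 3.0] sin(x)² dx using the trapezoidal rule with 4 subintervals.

f(x) = sin(x)²
a = 0.25, b = 3.0, n = 4
h = (b - a)/n = 0.687500

Trapezoidal rule: (h/2)[f(x₀) + 2f(x₁) + 2f(x₂) + ... + f(xₙ)]

x_0 = 0.2500, f(x_0) = 0.061209, coefficient = 1
x_1 = 0.9375, f(x_1) = 0.649767, coefficient = 2
x_2 = 1.6250, f(x_2) = 0.997065, coefficient = 2
x_3 = 2.3125, f(x_3) = 0.543639, coefficient = 2
x_4 = 3.0000, f(x_4) = 0.019915, coefficient = 1

I ≈ (0.687500/2) × 4.462065 = 1.533835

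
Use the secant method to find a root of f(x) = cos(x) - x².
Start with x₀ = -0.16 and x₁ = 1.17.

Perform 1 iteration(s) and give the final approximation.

f(x) = cos(x) - x²
x₀ = -0.16, x₁ = 1.17

Secant formula: x_{n+1} = x_n - f(x_n)(x_n - x_{n-1})/(f(x_n) - f(x_{n-1}))

Iteration 1:
  f(-0.160000) = 0.961627
  f(1.170000) = -0.978748
  x_2 = 1.170000 - (-0.978748)×(1.170000 - (-0.160000))/(-0.978748 - 0.961627)
       = 0.499132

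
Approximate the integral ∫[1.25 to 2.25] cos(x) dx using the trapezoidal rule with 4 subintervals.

f(x) = cos(x)
a = 1.25, b = 2.25, n = 4
h = (b - a)/n = 0.250000

Trapezoidal rule: (h/2)[f(x₀) + 2f(x₁) + 2f(x₂) + ... + f(xₙ)]

x_0 = 1.2500, f(x_0) = 0.315322, coefficient = 1
x_1 = 1.5000, f(x_1) = 0.070737, coefficient = 2
x_2 = 1.7500, f(x_2) = -0.178246, coefficient = 2
x_3 = 2.0000, f(x_3) = -0.416147, coefficient = 2
x_4 = 2.2500, f(x_4) = -0.628174, coefficient = 1

I ≈ (0.250000/2) × -1.360163 = -0.170020
Exact value: -0.170911
Error: 0.000891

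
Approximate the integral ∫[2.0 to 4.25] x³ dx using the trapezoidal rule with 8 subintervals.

f(x) = x³
a = 2.0, b = 4.25, n = 8
h = (b - a)/n = 0.281250

Trapezoidal rule: (h/2)[f(x₀) + 2f(x₁) + 2f(x₂) + ... + f(xₙ)]

x_0 = 2.0000, f(x_0) = 8.000000, coefficient = 1
x_1 = 2.2812, f(x_1) = 11.871857, coefficient = 2
x_2 = 2.5625, f(x_2) = 16.826416, coefficient = 2
x_3 = 2.8438, f(x_3) = 22.997162, coefficient = 2
x_4 = 3.1250, f(x_4) = 30.517578, coefficient = 2
x_5 = 3.4062, f(x_5) = 39.521149, coefficient = 2
x_6 = 3.6875, f(x_6) = 50.141357, coefficient = 2
x_7 = 3.9688, f(x_7) = 62.511688, coefficient = 2
x_8 = 4.2500, f(x_8) = 76.765625, coefficient = 1

I ≈ (0.281250/2) × 553.540039 = 77.841568
Exact value: 77.563477
Error: 0.278091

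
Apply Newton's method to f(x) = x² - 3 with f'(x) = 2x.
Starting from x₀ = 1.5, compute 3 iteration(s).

f(x) = x² - 3
f'(x) = 2x
x₀ = 1.5

Newton-Raphson formula: x_{n+1} = x_n - f(x_n)/f'(x_n)

Iteration 1:
  f(1.500000) = -0.750000
  f'(1.500000) = 3.000000
  x_1 = 1.500000 - (-0.750000)/3.000000 = 1.750000
Iteration 2:
  f(1.750000) = 0.062500
  f'(1.750000) = 3.500000
  x_2 = 1.750000 - 0.062500/3.500000 = 1.732143
Iteration 3:
  f(1.732143) = 0.000319
  f'(1.732143) = 3.464286
  x_3 = 1.732143 - 0.000319/3.464286 = 1.732051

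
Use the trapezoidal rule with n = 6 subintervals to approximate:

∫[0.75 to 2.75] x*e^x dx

f(x) = x*e^x
a = 0.75, b = 2.75, n = 6
h = (b - a)/n = 0.333333

Trapezoidal rule: (h/2)[f(x₀) + 2f(x₁) + 2f(x₂) + ... + f(xₙ)]

x_0 = 0.7500, f(x_0) = 1.587750, coefficient = 1
x_1 = 1.0833, f(x_1) = 3.200721, coefficient = 2
x_2 = 1.4167, f(x_2) = 5.841417, coefficient = 2
x_3 = 1.7500, f(x_3) = 10.070555, coefficient = 2
x_4 = 2.0833, f(x_4) = 16.731656, coefficient = 2
x_5 = 2.4167, f(x_5) = 27.087053, coefficient = 2
x_6 = 2.7500, f(x_6) = 43.017238, coefficient = 1

I ≈ (0.333333/2) × 170.467790 = 28.411298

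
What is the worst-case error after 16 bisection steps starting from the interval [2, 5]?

Bisection error bound: |error| ≤ (b-a)/2^n
|error| ≤ (5 - 2)/2^16 = 3/2^16
|error| ≤ 0.0000457764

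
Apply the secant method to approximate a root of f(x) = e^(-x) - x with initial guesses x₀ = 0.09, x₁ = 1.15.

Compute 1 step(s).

f(x) = e^(-x) - x
x₀ = 0.09, x₁ = 1.15

Secant formula: x_{n+1} = x_n - f(x_n)(x_n - x_{n-1})/(f(x_n) - f(x_{n-1}))

Iteration 1:
  f(0.090000) = 0.823931
  f(1.150000) = -0.833363
  x_2 = 1.150000 - (-0.833363)×(1.150000 - 0.090000)/(-0.833363 - 0.823931)
       = 0.616984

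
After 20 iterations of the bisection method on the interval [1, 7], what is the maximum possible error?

Bisection error bound: |error| ≤ (b-a)/2^n
|error| ≤ (7 - 1)/2^20 = 6/2^20
|error| ≤ 0.0000057220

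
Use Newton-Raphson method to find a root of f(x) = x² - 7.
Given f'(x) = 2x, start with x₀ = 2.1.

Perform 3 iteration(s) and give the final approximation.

f(x) = x² - 7
f'(x) = 2x
x₀ = 2.1

Newton-Raphson formula: x_{n+1} = x_n - f(x_n)/f'(x_n)

Iteration 1:
  f(2.100000) = -2.590000
  f'(2.100000) = 4.200000
  x_1 = 2.100000 - (-2.590000)/4.200000 = 2.716667
Iteration 2:
  f(2.716667) = 0.380278
  f'(2.716667) = 5.433333
  x_2 = 2.716667 - 0.380278/5.433333 = 2.646677
Iteration 3:
  f(2.646677) = 0.004899
  f'(2.646677) = 5.293354
  x_3 = 2.646677 - 0.004899/5.293354 = 2.645751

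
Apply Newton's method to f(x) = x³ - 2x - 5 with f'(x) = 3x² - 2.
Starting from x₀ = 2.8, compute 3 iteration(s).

f(x) = x³ - 2x - 5
f'(x) = 3x² - 2
x₀ = 2.8

Newton-Raphson formula: x_{n+1} = x_n - f(x_n)/f'(x_n)

Iteration 1:
  f(2.800000) = 11.352000
  f'(2.800000) = 21.520000
  x_1 = 2.800000 - 11.352000/21.520000 = 2.272491
Iteration 2:
  f(2.272491) = 2.190647
  f'(2.272491) = 13.492642
  x_2 = 2.272491 - 2.190647/13.492642 = 2.110132
Iteration 3:
  f(2.110132) = 0.175431
  f'(2.110132) = 11.357972
  x_3 = 2.110132 - 0.175431/11.357972 = 2.094686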